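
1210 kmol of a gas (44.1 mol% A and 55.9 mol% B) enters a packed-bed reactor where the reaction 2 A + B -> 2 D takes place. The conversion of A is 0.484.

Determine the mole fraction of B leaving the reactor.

A reacted = 0.484 × 533.6 = 258.3 kmol; ν_A = −2, so ξ = 258.3/2 = 129.1 kmol.
Outlet amounts (n = n₀ + ν ξ):
  A: 533.6 − 2(129.1) = 275.3
  B: 676.4 − 1(129.1) = 547.3
  D: 0 + 2(129.1) = 258.3
Total out = 1081 kmol; y_B = 547.3 / 1081 = 0.5063.

0.506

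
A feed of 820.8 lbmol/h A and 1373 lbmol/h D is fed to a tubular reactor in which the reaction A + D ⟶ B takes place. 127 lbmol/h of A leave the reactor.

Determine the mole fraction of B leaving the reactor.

0.463

For A: n = n₀ − 1ξ → 127 = 820.8 − 1ξ, giving ξ = 693.8 lbmol/h.
Outlet amounts (n = n₀ + ν ξ):
  A: 820.8 − 1(693.8) = 127
  D: 1373 − 1(693.8) = 679.2
  B: 0 + 1(693.8) = 693.8
Total out = 1500 lbmol/h; y_B = 693.8 / 1500 = 0.4625.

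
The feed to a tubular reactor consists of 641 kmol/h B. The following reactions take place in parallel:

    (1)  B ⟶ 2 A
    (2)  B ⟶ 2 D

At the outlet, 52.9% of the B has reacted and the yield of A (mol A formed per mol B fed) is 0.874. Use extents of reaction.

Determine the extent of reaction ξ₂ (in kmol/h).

Yield of A: 2ξ₁ / 641 = 0.874 → ξ₁ = 280.1 kmol/h.
Conversion of B: 1ξ₁ + 1ξ₂ = 0.529 × 641 = 339.1 → ξ₂ = 58.97 kmol/h.
Outlet amounts (n = n₀ + Σ ν·ξ):
  B: 641 − 1(280.1) − 1(58.97) = 301.9
  A: 0 + 2(280.1) = 560.2
  D: 0 + 2(58.97) = 117.9

ξ₂ = 59 kmol/h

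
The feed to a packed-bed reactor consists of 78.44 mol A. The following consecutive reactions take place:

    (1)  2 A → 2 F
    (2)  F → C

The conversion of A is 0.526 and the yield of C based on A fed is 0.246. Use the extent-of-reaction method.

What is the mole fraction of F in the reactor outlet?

0.28

Conversion of A: A consumed = 2ξ₁ = 0.526 × 78.44 → ξ₁ = 20.63 mol.
Yield of C: 1ξ₂ / 78.44 = 0.246 → ξ₂ = 19.3 mol.
Outlet amounts (n = n₀ + Σ ν·ξ):
  A: 78.44 − 2(20.63) = 37.18
  F: 0 + 2(20.63) − 1(19.3) = 21.96
  C: 0 + 1(19.3) = 19.3
Total out = 78.44 mol; y_F = 21.96 / 78.44 = 0.28.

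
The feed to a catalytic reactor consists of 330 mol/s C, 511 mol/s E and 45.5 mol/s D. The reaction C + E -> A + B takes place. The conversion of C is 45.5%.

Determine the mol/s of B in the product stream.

C reacted = 0.455 × 330 = 150.2 mol/s; ν_C = −1, so ξ = 150.2/1 = 150.2 mol/s.
Outlet amounts (n = n₀ + ν ξ):
  C: 330 − 1(150.2) = 179.8
  E: 511 − 1(150.2) = 360.9
  A: 0 + 1(150.2) = 150.2
  B: 0 + 1(150.2) = 150.2
  D: 45.5 (inert)

150 mol/s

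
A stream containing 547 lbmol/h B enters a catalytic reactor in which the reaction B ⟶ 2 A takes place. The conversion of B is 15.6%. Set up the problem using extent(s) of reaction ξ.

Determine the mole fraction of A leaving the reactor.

B reacted = 0.156 × 547 = 85.33 lbmol/h; ν_B = −1, so ξ = 85.33/1 = 85.33 lbmol/h.
Outlet amounts (n = n₀ + ν ξ):
  B: 547 − 1(85.33) = 461.7
  A: 0 + 2(85.33) = 170.7
Total out = 632.3 lbmol/h; y_A = 170.7 / 632.3 = 0.2699.

0.27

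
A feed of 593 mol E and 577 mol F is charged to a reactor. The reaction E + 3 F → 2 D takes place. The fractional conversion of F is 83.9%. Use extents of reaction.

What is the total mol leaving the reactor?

847 mol

F reacted = 0.839 × 577 = 484.1 mol; ν_F = −3, so ξ = 484.1/3 = 161.4 mol.
Outlet amounts (n = n₀ + ν ξ):
  E: 593 − 1(161.4) = 431.6
  F: 577 − 3(161.4) = 92.9
  D: 0 + 2(161.4) = 322.7
Total out = 431.6 + 92.9 + 322.7 = 847.3 mol.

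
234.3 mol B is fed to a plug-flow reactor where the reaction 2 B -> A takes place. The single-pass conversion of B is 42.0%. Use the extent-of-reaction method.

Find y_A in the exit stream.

0.266

B reacted = 0.42 × 234.3 = 98.41 mol; ν_B = −2, so ξ = 98.41/2 = 49.2 mol.
Outlet amounts (n = n₀ + ν ξ):
  B: 234.3 − 2(49.2) = 135.9
  A: 0 + 1(49.2) = 49.2
Total out = 185.1 mol; y_A = 49.2 / 185.1 = 0.2658.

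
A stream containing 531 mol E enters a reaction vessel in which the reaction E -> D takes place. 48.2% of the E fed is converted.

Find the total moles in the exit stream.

531 mol

E reacted = 0.482 × 531 = 255.9 mol; ν_E = −1, so ξ = 255.9/1 = 255.9 mol.
Outlet amounts (n = n₀ + ν ξ):
  E: 531 − 1(255.9) = 275.1
  D: 0 + 1(255.9) = 255.9
Total out = 275.1 + 255.9 = 531 mol.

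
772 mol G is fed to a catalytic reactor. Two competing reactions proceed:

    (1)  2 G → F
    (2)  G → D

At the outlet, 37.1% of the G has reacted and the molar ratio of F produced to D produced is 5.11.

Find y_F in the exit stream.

Conversion of G: G consumed = 0.371 × 772 = 286.4 mol = 2ξ₁ + 1ξ₂.
Selectivity: 1ξ₁ / (1ξ₂) = 5.11 → ξ₁ = 5.11 ξ₂.
Substitute: (2·5.11 + 1) ξ₂ = 286.4 → ξ₂ = 25.53 mol, ξ₁ = 130.4 mol.
Outlet amounts (n = n₀ + Σ ν·ξ):
  G: 772 − 2(130.4) − 1(25.53) = 485.6
  F: 0 + 1(130.4) = 130.4
  D: 0 + 1(25.53) = 25.53
Total out = 641.6 mol; y_F = 130.4 / 641.6 = 0.2033.

0.203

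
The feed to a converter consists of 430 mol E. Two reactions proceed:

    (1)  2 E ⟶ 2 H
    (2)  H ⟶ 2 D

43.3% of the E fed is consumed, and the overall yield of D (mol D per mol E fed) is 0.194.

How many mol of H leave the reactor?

144 mol

Conversion of E: E consumed = 2ξ₁ = 0.433 × 430 → ξ₁ = 93.09 mol.
Yield of D: 2ξ₂ / 430 = 0.194 → ξ₂ = 41.71 mol.
Outlet amounts (n = n₀ + Σ ν·ξ):
  E: 430 − 2(93.09) = 243.8
  H: 0 + 2(93.09) − 1(41.71) = 144.5
  D: 0 + 2(41.71) = 83.42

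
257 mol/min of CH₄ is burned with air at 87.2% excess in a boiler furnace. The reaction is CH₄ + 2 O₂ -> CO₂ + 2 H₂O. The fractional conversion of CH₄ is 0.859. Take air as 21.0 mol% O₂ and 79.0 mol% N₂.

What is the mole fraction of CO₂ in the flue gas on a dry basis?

0.0502

Stoichiometric O₂ = 2 × 257 = 514 mol/min; O₂ fed = 514 × 1.872 = 962.2 mol/min.
N₂ fed = 962.2 × 79/21 = 3620 mol/min.
Fuel reacted = 0.859 × 257 → ξ = 220.8 mol/min.
Outlet (n = n₀ + ν ξ):
  CH₄: 257 − 1(220.8) = 36.24
  O₂: 962.2 − 2(220.8) = 520.7
  N₂: 3620 (inert)
  CO₂: 0 + 1(220.8) = 220.8
  H₂O: 0 + 2(220.8) = 441.5
Dry total = 4397 mol/min; y_CO₂ (dry) = 220.8 / 4397 = 0.0502.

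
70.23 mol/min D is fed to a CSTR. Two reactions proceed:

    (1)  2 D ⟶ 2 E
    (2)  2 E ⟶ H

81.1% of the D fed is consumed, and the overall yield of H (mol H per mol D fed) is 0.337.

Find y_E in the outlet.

0.207

Conversion of D: D consumed = 2ξ₁ = 0.811 × 70.23 → ξ₁ = 28.48 mol/min.
Yield of H: 1ξ₂ / 70.23 = 0.337 → ξ₂ = 23.67 mol/min.
Outlet amounts (n = n₀ + Σ ν·ξ):
  D: 70.23 − 2(28.48) = 13.27
  E: 0 + 2(28.48) − 2(23.67) = 9.622
  H: 0 + 1(23.67) = 23.67
Total out = 46.56 mol/min; y_E = 9.622 / 46.56 = 0.2066.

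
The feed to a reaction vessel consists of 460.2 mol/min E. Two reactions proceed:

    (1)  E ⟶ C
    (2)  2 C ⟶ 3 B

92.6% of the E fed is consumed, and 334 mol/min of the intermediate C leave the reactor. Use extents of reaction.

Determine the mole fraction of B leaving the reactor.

0.273

Conversion of E: E consumed = 1ξ₁ = 0.926 × 460.2 → ξ₁ = 426.1 mol/min.
C balance: n_C = 0 + 1ξ₁ − 2ξ₂ = 334 → ξ₂ = (1·426.1 − 334)/2 = 46.07 mol/min.
Outlet amounts (n = n₀ + Σ ν·ξ):
  E: 460.2 − 1(426.1) = 34.05
  C: 0 + 1(426.1) − 2(46.07) = 334
  B: 0 + 3(46.07) = 138.2
Total out = 506.3 mol/min; y_B = 138.2 / 506.3 = 0.273.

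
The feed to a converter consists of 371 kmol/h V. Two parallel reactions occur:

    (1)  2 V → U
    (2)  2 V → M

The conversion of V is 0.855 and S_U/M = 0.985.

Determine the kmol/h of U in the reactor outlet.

Conversion of V: V consumed = 0.855 × 371 = 317.2 kmol/h = 2ξ₁ + 2ξ₂.
Selectivity: 1ξ₁ / (1ξ₂) = 0.985 → ξ₁ = 0.985 ξ₂.
Substitute: (2·0.985 + 2) ξ₂ = 317.2 → ξ₂ = 79.9 kmol/h, ξ₁ = 78.7 kmol/h.
Outlet amounts (n = n₀ + Σ ν·ξ):
  V: 371 − 2(78.7) − 2(79.9) = 53.79
  U: 0 + 1(78.7) = 78.7
  M: 0 + 1(79.9) = 79.9

78.7 kmol/h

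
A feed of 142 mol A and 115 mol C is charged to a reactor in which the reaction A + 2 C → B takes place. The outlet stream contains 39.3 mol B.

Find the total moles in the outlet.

178 mol

For B: n = n₀ + 1ξ → 39.3 = 0 + 1ξ, giving ξ = 39.3 mol.
Outlet amounts (n = n₀ + ν ξ):
  A: 142 − 1(39.3) = 102.7
  C: 115 − 2(39.3) = 36.4
  B: 0 + 1(39.3) = 39.3
Total out = 102.7 + 36.4 + 39.3 = 178.4 mol.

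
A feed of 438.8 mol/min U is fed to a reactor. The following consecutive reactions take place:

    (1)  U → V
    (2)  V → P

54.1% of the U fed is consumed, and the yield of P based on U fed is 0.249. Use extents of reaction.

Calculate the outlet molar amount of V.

128 mol/min

Conversion of U: U consumed = 1ξ₁ = 0.541 × 438.8 → ξ₁ = 237.4 mol/min.
Yield of P: 1ξ₂ / 438.8 = 0.249 → ξ₂ = 109.3 mol/min.
Outlet amounts (n = n₀ + Σ ν·ξ):
  U: 438.8 − 1(237.4) = 201.4
  V: 0 + 1(237.4) − 1(109.3) = 128.1
  P: 0 + 1(109.3) = 109.3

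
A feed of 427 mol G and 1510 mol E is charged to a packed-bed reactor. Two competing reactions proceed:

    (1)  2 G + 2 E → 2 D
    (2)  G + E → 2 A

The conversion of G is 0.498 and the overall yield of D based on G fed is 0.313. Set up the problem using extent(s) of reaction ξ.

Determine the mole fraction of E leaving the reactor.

0.719

Yield of D: 2ξ₁ / 427 = 0.313 → ξ₁ = 66.83 mol.
Conversion of G: 2ξ₁ + 1ξ₂ = 0.498 × 427 = 212.6 → ξ₂ = 78.99 mol.
Outlet amounts (n = n₀ + Σ ν·ξ):
  G: 427 − 2(66.83) − 1(78.99) = 214.4
  E: 1510 − 2(66.83) − 1(78.99) = 1297
  D: 0 + 2(66.83) = 133.7
  A: 0 + 2(78.99) = 158
Total out = 1803 mol; y_E = 1297 / 1803 = 0.7194.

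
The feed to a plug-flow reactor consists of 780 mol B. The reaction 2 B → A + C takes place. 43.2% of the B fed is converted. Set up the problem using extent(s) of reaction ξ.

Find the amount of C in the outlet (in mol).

B reacted = 0.432 × 780 = 337 mol; ν_B = −2, so ξ = 337/2 = 168.5 mol.
Outlet amounts (n = n₀ + ν ξ):
  B: 780 − 2(168.5) = 443
  A: 0 + 1(168.5) = 168.5
  C: 0 + 1(168.5) = 168.5

168 mol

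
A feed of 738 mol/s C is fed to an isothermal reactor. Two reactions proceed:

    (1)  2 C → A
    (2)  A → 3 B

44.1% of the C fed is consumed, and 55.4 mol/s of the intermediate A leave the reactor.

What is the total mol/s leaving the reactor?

790 mol/s

Conversion of C: C consumed = 2ξ₁ = 0.441 × 738 → ξ₁ = 162.7 mol/s.
A balance: n_A = 0 + 1ξ₁ − 1ξ₂ = 55.4 → ξ₂ = (1·162.7 − 55.4)/1 = 107.3 mol/s.
Outlet amounts (n = n₀ + Σ ν·ξ):
  C: 738 − 2(162.7) = 412.5
  A: 0 + 1(162.7) − 1(107.3) = 55.4
  B: 0 + 3(107.3) = 322
Total out = 412.5 + 55.4 + 322 = 789.9 mol/s.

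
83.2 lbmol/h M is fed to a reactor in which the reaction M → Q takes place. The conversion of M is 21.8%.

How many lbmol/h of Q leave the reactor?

M reacted = 0.218 × 83.2 = 18.14 lbmol/h; ν_M = −1, so ξ = 18.14/1 = 18.14 lbmol/h.
Outlet amounts (n = n₀ + ν ξ):
  M: 83.2 − 1(18.14) = 65.06
  Q: 0 + 1(18.14) = 18.14

18.1 lbmol/h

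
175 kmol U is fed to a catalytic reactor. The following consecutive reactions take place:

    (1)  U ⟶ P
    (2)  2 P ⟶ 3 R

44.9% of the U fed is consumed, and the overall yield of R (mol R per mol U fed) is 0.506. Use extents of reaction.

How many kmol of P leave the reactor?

19.5 kmol

Conversion of U: U consumed = 1ξ₁ = 0.449 × 175 → ξ₁ = 78.58 kmol.
Yield of R: 3ξ₂ / 175 = 0.506 → ξ₂ = 29.52 kmol.
Outlet amounts (n = n₀ + Σ ν·ξ):
  U: 175 − 1(78.58) = 96.42
  P: 0 + 1(78.58) − 2(29.52) = 19.54
  R: 0 + 3(29.52) = 88.55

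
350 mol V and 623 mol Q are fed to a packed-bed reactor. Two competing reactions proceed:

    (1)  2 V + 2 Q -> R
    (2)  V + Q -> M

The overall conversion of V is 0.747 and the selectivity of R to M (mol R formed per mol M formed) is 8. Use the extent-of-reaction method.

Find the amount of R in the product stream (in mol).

Conversion of V: V consumed = 0.747 × 350 = 261.4 mol = 2ξ₁ + 1ξ₂.
Selectivity: 1ξ₁ / (1ξ₂) = 8 → ξ₁ = 8 ξ₂.
Substitute: (2·8 + 1) ξ₂ = 261.4 → ξ₂ = 15.38 mol, ξ₁ = 123 mol.
Outlet amounts (n = n₀ + Σ ν·ξ):
  V: 350 − 2(123) − 1(15.38) = 88.55
  Q: 623 − 2(123) − 1(15.38) = 361.6
  R: 0 + 1(123) = 123
  M: 0 + 1(15.38) = 15.38

123 mol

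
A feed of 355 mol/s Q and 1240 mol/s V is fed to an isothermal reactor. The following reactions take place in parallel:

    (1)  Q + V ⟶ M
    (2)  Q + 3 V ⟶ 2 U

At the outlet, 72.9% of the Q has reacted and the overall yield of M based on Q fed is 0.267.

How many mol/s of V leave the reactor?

Yield of M: 1ξ₁ / 355 = 0.267 → ξ₁ = 94.79 mol/s.
Conversion of Q: 1ξ₁ + 1ξ₂ = 0.729 × 355 = 258.8 → ξ₂ = 164 mol/s.
Outlet amounts (n = n₀ + Σ ν·ξ):
  Q: 355 − 1(94.79) − 1(164) = 96.2
  V: 1240 − 1(94.79) − 3(164) = 653.2
  M: 0 + 1(94.79) = 94.79
  U: 0 + 2(164) = 328

653 mol/s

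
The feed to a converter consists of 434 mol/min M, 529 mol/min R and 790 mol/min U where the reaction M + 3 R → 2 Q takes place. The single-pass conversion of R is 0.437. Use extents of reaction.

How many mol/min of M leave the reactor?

R reacted = 0.437 × 529 = 231.2 mol/min; ν_R = −3, so ξ = 231.2/3 = 77.06 mol/min.
Outlet amounts (n = n₀ + ν ξ):
  M: 434 − 1(77.06) = 356.9
  R: 529 − 3(77.06) = 297.8
  Q: 0 + 2(77.06) = 154.1
  U: 790 (inert)

357 mol/min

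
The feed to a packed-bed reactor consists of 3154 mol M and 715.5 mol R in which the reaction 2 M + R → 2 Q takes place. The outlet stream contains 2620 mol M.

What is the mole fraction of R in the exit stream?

0.124

For M: n = n₀ − 2ξ → 2620 = 3154 − 2ξ, giving ξ = 267 mol.
Outlet amounts (n = n₀ + ν ξ):
  M: 3154 − 2(267) = 2620
  R: 715.5 − 1(267) = 448.5
  Q: 0 + 2(267) = 534
Total out = 3602 mol; y_R = 448.5 / 3602 = 0.1245.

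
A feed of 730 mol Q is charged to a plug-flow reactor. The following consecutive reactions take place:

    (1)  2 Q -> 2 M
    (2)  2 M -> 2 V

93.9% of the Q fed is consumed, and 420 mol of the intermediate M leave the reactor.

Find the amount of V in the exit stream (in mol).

265 mol

Conversion of Q: Q consumed = 2ξ₁ = 0.939 × 730 → ξ₁ = 342.7 mol.
M balance: n_M = 0 + 2ξ₁ − 2ξ₂ = 420 → ξ₂ = (2·342.7 − 420)/2 = 132.7 mol.
Outlet amounts (n = n₀ + Σ ν·ξ):
  Q: 730 − 2(342.7) = 44.53
  M: 0 + 2(342.7) − 2(132.7) = 420
  V: 0 + 2(132.7) = 265.5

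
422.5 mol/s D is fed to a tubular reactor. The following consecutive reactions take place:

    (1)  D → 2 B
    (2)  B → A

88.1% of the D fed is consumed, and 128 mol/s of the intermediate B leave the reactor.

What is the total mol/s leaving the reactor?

Conversion of D: D consumed = 1ξ₁ = 0.881 × 422.5 → ξ₁ = 372.2 mol/s.
B balance: n_B = 0 + 2ξ₁ − 1ξ₂ = 128 → ξ₂ = (2·372.2 − 128)/1 = 616.4 mol/s.
Outlet amounts (n = n₀ + Σ ν·ξ):
  D: 422.5 − 1(372.2) = 50.28
  B: 0 + 2(372.2) − 1(616.4) = 128
  A: 0 + 1(616.4) = 616.4
Total out = 50.28 + 128 + 616.4 = 794.7 mol/s.

795 mol/s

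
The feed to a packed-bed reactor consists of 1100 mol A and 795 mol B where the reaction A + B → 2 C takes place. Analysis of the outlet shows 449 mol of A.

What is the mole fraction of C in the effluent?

0.687

For A: n = n₀ − 1ξ → 449 = 1100 − 1ξ, giving ξ = 651 mol.
Outlet amounts (n = n₀ + ν ξ):
  A: 1100 − 1(651) = 449
  B: 795 − 1(651) = 144
  C: 0 + 2(651) = 1302
Total out = 1895 mol; y_C = 1302 / 1895 = 0.6871.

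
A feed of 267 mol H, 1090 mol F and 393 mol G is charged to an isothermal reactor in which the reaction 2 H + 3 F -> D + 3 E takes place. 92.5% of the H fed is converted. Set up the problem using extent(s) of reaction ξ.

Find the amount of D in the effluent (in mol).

123 mol

H reacted = 0.925 × 267 = 247 mol; ν_H = −2, so ξ = 247/2 = 123.5 mol.
Outlet amounts (n = n₀ + ν ξ):
  H: 267 − 2(123.5) = 20.02
  F: 1090 − 3(123.5) = 719.5
  D: 0 + 1(123.5) = 123.5
  E: 0 + 3(123.5) = 370.5
  G: 393 (inert)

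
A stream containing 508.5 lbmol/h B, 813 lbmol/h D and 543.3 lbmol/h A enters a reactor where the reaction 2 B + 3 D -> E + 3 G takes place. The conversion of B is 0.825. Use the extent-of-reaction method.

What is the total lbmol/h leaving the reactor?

B reacted = 0.825 × 508.5 = 419.5 lbmol/h; ν_B = −2, so ξ = 419.5/2 = 209.8 lbmol/h.
Outlet amounts (n = n₀ + ν ξ):
  B: 508.5 − 2(209.8) = 88.99
  D: 813 − 3(209.8) = 183.7
  E: 0 + 1(209.8) = 209.8
  G: 0 + 3(209.8) = 629.3
  A: 543.3 (inert)
Total out = 88.99 + 183.7 + 209.8 + 629.3 + 543.3 = 1655 lbmol/h.

1660 lbmol/h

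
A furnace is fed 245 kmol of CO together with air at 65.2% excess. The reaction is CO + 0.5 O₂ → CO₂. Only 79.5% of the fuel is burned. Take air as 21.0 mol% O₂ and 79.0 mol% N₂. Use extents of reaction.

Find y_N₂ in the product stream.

Stoichiometric O₂ = 0.5 × 245 = 122.5 kmol; O₂ fed = 122.5 × 1.652 = 202.4 kmol.
N₂ fed = 202.4 × 79/21 = 761.3 kmol.
Fuel reacted = 0.795 × 245 → ξ = 194.8 kmol.
Outlet (n = n₀ + ν ξ):
  CO: 245 − 1(194.8) = 50.22
  O₂: 202.4 − 0.5(194.8) = 105
  N₂: 761.3 (inert)
  CO₂: 0 + 1(194.8) = 194.8
Total out = 1111 kmol; y_N₂ = 761.3 / 1111 = 0.6851.

0.685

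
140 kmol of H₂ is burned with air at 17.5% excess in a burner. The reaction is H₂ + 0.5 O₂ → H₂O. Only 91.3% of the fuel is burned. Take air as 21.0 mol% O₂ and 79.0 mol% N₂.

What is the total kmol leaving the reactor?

Stoichiometric O₂ = 0.5 × 140 = 70 kmol; O₂ fed = 70 × 1.175 = 82.25 kmol.
N₂ fed = 82.25 × 79/21 = 309.4 kmol.
Fuel reacted = 0.913 × 140 → ξ = 127.8 kmol.
Outlet (n = n₀ + ν ξ):
  H₂: 140 − 1(127.8) = 12.18
  O₂: 82.25 − 0.5(127.8) = 18.34
  N₂: 309.4 (inert)
  H₂O: 0 + 1(127.8) = 127.8
Total out = 12.18 + 18.34 + 309.4 + 127.8 = 467.8 kmol.

468 kmol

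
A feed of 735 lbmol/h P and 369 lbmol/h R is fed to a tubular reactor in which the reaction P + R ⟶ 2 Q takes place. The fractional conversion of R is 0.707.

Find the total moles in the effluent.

R reacted = 0.707 × 369 = 260.9 lbmol/h; ν_R = −1, so ξ = 260.9/1 = 260.9 lbmol/h.
Outlet amounts (n = n₀ + ν ξ):
  P: 735 − 1(260.9) = 474.1
  R: 369 − 1(260.9) = 108.1
  Q: 0 + 2(260.9) = 521.8
Total out = 474.1 + 108.1 + 521.8 = 1104 lbmol/h.

1100 lbmol/h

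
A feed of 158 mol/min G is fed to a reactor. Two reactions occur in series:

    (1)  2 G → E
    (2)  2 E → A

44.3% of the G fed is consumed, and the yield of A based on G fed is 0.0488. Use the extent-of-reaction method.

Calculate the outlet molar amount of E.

19.6 mol/min

Conversion of G: G consumed = 2ξ₁ = 0.443 × 158 → ξ₁ = 35 mol/min.
Yield of A: 1ξ₂ / 158 = 0.0488 → ξ₂ = 7.71 mol/min.
Outlet amounts (n = n₀ + Σ ν·ξ):
  G: 158 − 2(35) = 88.01
  E: 0 + 1(35) − 2(7.71) = 19.58
  A: 0 + 1(7.71) = 7.71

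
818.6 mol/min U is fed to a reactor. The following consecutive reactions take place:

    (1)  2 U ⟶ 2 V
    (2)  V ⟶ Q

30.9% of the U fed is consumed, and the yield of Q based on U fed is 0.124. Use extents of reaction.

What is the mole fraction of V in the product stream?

Conversion of U: U consumed = 2ξ₁ = 0.309 × 818.6 → ξ₁ = 126.5 mol/min.
Yield of Q: 1ξ₂ / 818.6 = 0.124 → ξ₂ = 101.5 mol/min.
Outlet amounts (n = n₀ + Σ ν·ξ):
  U: 818.6 − 2(126.5) = 565.7
  V: 0 + 2(126.5) − 1(101.5) = 151.4
  Q: 0 + 1(101.5) = 101.5
Total out = 818.6 mol/min; y_V = 151.4 / 818.6 = 0.185.

0.185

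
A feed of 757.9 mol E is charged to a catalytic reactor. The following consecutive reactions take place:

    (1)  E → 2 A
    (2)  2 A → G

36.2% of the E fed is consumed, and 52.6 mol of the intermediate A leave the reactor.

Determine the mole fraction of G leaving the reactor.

0.316

Conversion of E: E consumed = 1ξ₁ = 0.362 × 757.9 → ξ₁ = 274.4 mol.
A balance: n_A = 0 + 2ξ₁ − 2ξ₂ = 52.6 → ξ₂ = (2·274.4 − 52.6)/2 = 248.1 mol.
Outlet amounts (n = n₀ + Σ ν·ξ):
  E: 757.9 − 1(274.4) = 483.5
  A: 0 + 2(274.4) − 2(248.1) = 52.6
  G: 0 + 1(248.1) = 248.1
Total out = 784.2 mol; y_G = 248.1 / 784.2 = 0.3163.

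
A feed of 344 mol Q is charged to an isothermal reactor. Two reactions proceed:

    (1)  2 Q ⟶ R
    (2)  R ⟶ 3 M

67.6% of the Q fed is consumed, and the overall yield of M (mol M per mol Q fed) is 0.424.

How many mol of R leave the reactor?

67.7 mol

Conversion of Q: Q consumed = 2ξ₁ = 0.676 × 344 → ξ₁ = 116.3 mol.
Yield of M: 3ξ₂ / 344 = 0.424 → ξ₂ = 48.62 mol.
Outlet amounts (n = n₀ + Σ ν·ξ):
  Q: 344 − 2(116.3) = 111.5
  R: 0 + 1(116.3) − 1(48.62) = 67.65
  M: 0 + 3(48.62) = 145.9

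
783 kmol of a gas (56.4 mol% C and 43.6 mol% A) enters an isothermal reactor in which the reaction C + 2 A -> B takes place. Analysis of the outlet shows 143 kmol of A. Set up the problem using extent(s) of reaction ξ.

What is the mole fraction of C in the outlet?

0.586

For A: n = n₀ − 2ξ → 143 = 341.4 − 2ξ, giving ξ = 99.19 kmol.
Outlet amounts (n = n₀ + ν ξ):
  C: 441.6 − 1(99.19) = 342.4
  A: 341.4 − 2(99.19) = 143
  B: 0 + 1(99.19) = 99.19
Total out = 584.6 kmol; y_C = 342.4 / 584.6 = 0.5857.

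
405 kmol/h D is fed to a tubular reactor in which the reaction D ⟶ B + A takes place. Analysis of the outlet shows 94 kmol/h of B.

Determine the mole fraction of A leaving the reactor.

0.188

For B: n = n₀ + 1ξ → 94 = 0 + 1ξ, giving ξ = 94 kmol/h.
Outlet amounts (n = n₀ + ν ξ):
  D: 405 − 1(94) = 311
  B: 0 + 1(94) = 94
  A: 0 + 1(94) = 94
Total out = 499 kmol/h; y_A = 94 / 499 = 0.1884.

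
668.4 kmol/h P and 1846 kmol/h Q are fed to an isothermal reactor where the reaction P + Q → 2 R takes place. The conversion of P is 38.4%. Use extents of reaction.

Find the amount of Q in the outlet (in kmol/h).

1590 kmol/h

P reacted = 0.384 × 668.4 = 256.7 kmol/h; ν_P = −1, so ξ = 256.7/1 = 256.7 kmol/h.
Outlet amounts (n = n₀ + ν ξ):
  P: 668.4 − 1(256.7) = 411.7
  Q: 1846 − 1(256.7) = 1589
  R: 0 + 2(256.7) = 513.3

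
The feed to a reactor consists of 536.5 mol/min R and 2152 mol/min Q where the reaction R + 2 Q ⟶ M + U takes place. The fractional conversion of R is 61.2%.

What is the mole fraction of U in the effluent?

0.139

R reacted = 0.612 × 536.5 = 328.3 mol/min; ν_R = −1, so ξ = 328.3/1 = 328.3 mol/min.
Outlet amounts (n = n₀ + ν ξ):
  R: 536.5 − 1(328.3) = 208.2
  Q: 2152 − 2(328.3) = 1495
  M: 0 + 1(328.3) = 328.3
  U: 0 + 1(328.3) = 328.3
Total out = 2360 mol/min; y_U = 328.3 / 2360 = 0.1391.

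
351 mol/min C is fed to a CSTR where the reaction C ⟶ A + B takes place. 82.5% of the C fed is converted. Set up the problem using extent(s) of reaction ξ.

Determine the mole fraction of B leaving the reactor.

0.452

C reacted = 0.825 × 351 = 289.6 mol/min; ν_C = −1, so ξ = 289.6/1 = 289.6 mol/min.
Outlet amounts (n = n₀ + ν ξ):
  C: 351 − 1(289.6) = 61.43
  A: 0 + 1(289.6) = 289.6
  B: 0 + 1(289.6) = 289.6
Total out = 640.6 mol/min; y_B = 289.6 / 640.6 = 0.4521.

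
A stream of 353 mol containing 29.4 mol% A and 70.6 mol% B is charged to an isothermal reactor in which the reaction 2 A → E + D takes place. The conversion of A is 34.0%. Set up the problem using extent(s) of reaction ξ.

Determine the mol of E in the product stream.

17.6 mol

A reacted = 0.34 × 103.8 = 35.29 mol; ν_A = −2, so ξ = 35.29/2 = 17.64 mol.
Outlet amounts (n = n₀ + ν ξ):
  A: 103.8 − 2(17.64) = 68.5
  E: 0 + 1(17.64) = 17.64
  D: 0 + 1(17.64) = 17.64
  B: 249.2 (inert)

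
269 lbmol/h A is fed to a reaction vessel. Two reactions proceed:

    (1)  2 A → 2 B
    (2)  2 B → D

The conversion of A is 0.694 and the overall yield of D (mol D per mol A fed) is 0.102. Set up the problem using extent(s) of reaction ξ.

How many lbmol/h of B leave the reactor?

132 lbmol/h

Conversion of A: A consumed = 2ξ₁ = 0.694 × 269 → ξ₁ = 93.34 lbmol/h.
Yield of D: 1ξ₂ / 269 = 0.102 → ξ₂ = 27.44 lbmol/h.
Outlet amounts (n = n₀ + Σ ν·ξ):
  A: 269 − 2(93.34) = 82.31
  B: 0 + 2(93.34) − 2(27.44) = 131.8
  D: 0 + 1(27.44) = 27.44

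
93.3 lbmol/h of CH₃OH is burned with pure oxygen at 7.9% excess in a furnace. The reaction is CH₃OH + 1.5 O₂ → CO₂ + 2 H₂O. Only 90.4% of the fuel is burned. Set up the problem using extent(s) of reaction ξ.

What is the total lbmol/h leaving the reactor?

286 lbmol/h

Stoichiometric O₂ = 1.5 × 93.3 = 139.9 lbmol/h; O₂ fed = 139.9 × 1.079 = 151 lbmol/h.
Fuel reacted = 0.904 × 93.3 → ξ = 84.34 lbmol/h.
Outlet (n = n₀ + ν ξ):
  CH₃OH: 93.3 − 1(84.34) = 8.957
  O₂: 151 − 1.5(84.34) = 24.49
  CO₂: 0 + 1(84.34) = 84.34
  H₂O: 0 + 2(84.34) = 168.7
Total out = 8.957 + 24.49 + 84.34 + 168.7 = 286.5 lbmol/h.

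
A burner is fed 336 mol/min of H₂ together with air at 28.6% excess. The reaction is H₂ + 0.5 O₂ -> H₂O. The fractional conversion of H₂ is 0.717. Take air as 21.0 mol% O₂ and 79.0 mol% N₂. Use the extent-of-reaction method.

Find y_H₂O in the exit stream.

Stoichiometric O₂ = 0.5 × 336 = 168 mol/min; O₂ fed = 168 × 1.286 = 216 mol/min.
N₂ fed = 216 × 79/21 = 812.8 mol/min.
Fuel reacted = 0.717 × 336 → ξ = 240.9 mol/min.
Outlet (n = n₀ + ν ξ):
  H₂: 336 − 1(240.9) = 95.09
  O₂: 216 − 0.5(240.9) = 95.59
  N₂: 812.8 (inert)
  H₂O: 0 + 1(240.9) = 240.9
Total out = 1244 mol/min; y_H₂O = 240.9 / 1244 = 0.1936.

0.194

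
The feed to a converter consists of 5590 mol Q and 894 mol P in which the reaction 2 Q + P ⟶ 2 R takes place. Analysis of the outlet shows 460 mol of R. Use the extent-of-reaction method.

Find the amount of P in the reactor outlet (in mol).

664 mol

For R: n = n₀ + 2ξ → 460 = 0 + 2ξ, giving ξ = 230 mol.
Outlet amounts (n = n₀ + ν ξ):
  Q: 5590 − 2(230) = 5130
  P: 894 − 1(230) = 664
  R: 0 + 2(230) = 460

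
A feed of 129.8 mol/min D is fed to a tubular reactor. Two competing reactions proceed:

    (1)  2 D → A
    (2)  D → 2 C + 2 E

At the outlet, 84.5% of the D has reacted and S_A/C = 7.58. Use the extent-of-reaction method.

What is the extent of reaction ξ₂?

ξ₂ = 3.5 mol/min

Conversion of D: D consumed = 0.845 × 129.8 = 109.7 mol/min = 2ξ₁ + 1ξ₂.
Selectivity: 1ξ₁ / (2ξ₂) = 7.58 → ξ₁ = 15.16 ξ₂.
Substitute: (2·15.16 + 1) ξ₂ = 109.7 → ξ₂ = 3.502 mol/min, ξ₁ = 53.09 mol/min.
Outlet amounts (n = n₀ + Σ ν·ξ):
  D: 129.8 − 2(53.09) − 1(3.502) = 20.12
  A: 0 + 1(53.09) = 53.09
  C: 0 + 2(3.502) = 7.004
  E: 0 + 2(3.502) = 7.004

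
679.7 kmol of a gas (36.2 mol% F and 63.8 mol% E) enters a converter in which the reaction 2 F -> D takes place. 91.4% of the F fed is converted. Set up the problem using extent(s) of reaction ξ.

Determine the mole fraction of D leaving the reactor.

F reacted = 0.914 × 246.1 = 224.9 kmol; ν_F = −2, so ξ = 224.9/2 = 112.4 kmol.
Outlet amounts (n = n₀ + ν ξ):
  F: 246.1 − 2(112.4) = 21.16
  D: 0 + 1(112.4) = 112.4
  E: 433.6 (inert)
Total out = 567.3 kmol; y_D = 112.4 / 567.3 = 0.1982.

0.198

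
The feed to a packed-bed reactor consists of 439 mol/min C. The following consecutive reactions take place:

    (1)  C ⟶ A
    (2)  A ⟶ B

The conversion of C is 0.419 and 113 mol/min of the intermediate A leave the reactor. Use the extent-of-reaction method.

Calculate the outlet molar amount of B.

70.9 mol/min

Conversion of C: C consumed = 1ξ₁ = 0.419 × 439 → ξ₁ = 183.9 mol/min.
A balance: n_A = 0 + 1ξ₁ − 1ξ₂ = 113 → ξ₂ = (1·183.9 − 113)/1 = 70.94 mol/min.
Outlet amounts (n = n₀ + Σ ν·ξ):
  C: 439 − 1(183.9) = 255.1
  A: 0 + 1(183.9) − 1(70.94) = 113
  B: 0 + 1(70.94) = 70.94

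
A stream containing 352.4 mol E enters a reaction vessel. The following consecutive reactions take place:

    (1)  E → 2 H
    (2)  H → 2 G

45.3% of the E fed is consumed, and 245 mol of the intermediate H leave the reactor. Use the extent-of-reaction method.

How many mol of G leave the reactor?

149 mol

Conversion of E: E consumed = 1ξ₁ = 0.453 × 352.4 → ξ₁ = 159.6 mol.
H balance: n_H = 0 + 2ξ₁ − 1ξ₂ = 245 → ξ₂ = (2·159.6 − 245)/1 = 74.27 mol.
Outlet amounts (n = n₀ + Σ ν·ξ):
  E: 352.4 − 1(159.6) = 192.8
  H: 0 + 2(159.6) − 1(74.27) = 245
  G: 0 + 2(74.27) = 148.5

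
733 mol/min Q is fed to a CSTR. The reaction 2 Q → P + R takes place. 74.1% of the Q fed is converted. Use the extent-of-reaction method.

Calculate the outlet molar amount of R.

Q reacted = 0.741 × 733 = 543.2 mol/min; ν_Q = −2, so ξ = 543.2/2 = 271.6 mol/min.
Outlet amounts (n = n₀ + ν ξ):
  Q: 733 − 2(271.6) = 189.8
  P: 0 + 1(271.6) = 271.6
  R: 0 + 1(271.6) = 271.6

272 mol/min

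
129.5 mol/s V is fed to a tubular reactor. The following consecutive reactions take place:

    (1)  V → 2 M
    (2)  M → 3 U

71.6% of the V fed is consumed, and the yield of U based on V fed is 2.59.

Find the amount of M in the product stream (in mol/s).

Conversion of V: V consumed = 1ξ₁ = 0.716 × 129.5 → ξ₁ = 92.72 mol/s.
Yield of U: 3ξ₂ / 129.5 = 2.59 → ξ₂ = 111.8 mol/s.
Outlet amounts (n = n₀ + Σ ν·ξ):
  V: 129.5 − 1(92.72) = 36.78
  M: 0 + 2(92.72) − 1(111.8) = 73.64
  U: 0 + 3(111.8) = 335.4

73.6 mol/s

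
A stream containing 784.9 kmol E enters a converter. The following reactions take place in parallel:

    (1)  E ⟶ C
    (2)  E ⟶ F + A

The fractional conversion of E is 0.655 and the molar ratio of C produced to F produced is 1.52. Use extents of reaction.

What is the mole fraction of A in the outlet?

Conversion of E: E consumed = 0.655 × 784.9 = 514.1 kmol = 1ξ₁ + 1ξ₂.
Selectivity: 1ξ₁ / (1ξ₂) = 1.52 → ξ₁ = 1.52 ξ₂.
Substitute: (1·1.52 + 1) ξ₂ = 514.1 → ξ₂ = 204 kmol, ξ₁ = 310.1 kmol.
Outlet amounts (n = n₀ + Σ ν·ξ):
  E: 784.9 − 1(310.1) − 1(204) = 270.8
  C: 0 + 1(310.1) = 310.1
  F: 0 + 1(204) = 204
  A: 0 + 1(204) = 204
Total out = 988.9 kmol; y_A = 204 / 988.9 = 0.2063.

0.206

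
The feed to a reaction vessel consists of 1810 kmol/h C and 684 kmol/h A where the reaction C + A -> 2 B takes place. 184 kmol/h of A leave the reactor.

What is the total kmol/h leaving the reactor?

For A: n = n₀ − 1ξ → 184 = 684 − 1ξ, giving ξ = 500 kmol/h.
Outlet amounts (n = n₀ + ν ξ):
  C: 1810 − 1(500) = 1310
  A: 684 − 1(500) = 184
  B: 0 + 2(500) = 1000
Total out = 1310 + 184 + 1000 = 2494 kmol/h.

2490 kmol/h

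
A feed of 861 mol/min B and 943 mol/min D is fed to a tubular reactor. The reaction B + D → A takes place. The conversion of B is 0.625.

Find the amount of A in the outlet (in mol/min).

538 mol/min

B reacted = 0.625 × 861 = 538.1 mol/min; ν_B = −1, so ξ = 538.1/1 = 538.1 mol/min.
Outlet amounts (n = n₀ + ν ξ):
  B: 861 − 1(538.1) = 322.9
  D: 943 − 1(538.1) = 404.9
  A: 0 + 1(538.1) = 538.1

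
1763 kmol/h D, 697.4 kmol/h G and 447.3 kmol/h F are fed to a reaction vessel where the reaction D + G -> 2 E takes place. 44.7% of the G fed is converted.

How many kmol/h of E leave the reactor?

G reacted = 0.447 × 697.4 = 311.7 kmol/h; ν_G = −1, so ξ = 311.7/1 = 311.7 kmol/h.
Outlet amounts (n = n₀ + ν ξ):
  D: 1763 − 1(311.7) = 1451
  G: 697.4 − 1(311.7) = 385.7
  E: 0 + 2(311.7) = 623.5
  F: 447.3 (inert)

623 kmol/h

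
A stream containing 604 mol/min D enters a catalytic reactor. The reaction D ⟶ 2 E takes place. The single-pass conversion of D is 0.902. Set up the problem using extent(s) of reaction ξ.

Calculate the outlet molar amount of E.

D reacted = 0.902 × 604 = 544.8 mol/min; ν_D = −1, so ξ = 544.8/1 = 544.8 mol/min.
Outlet amounts (n = n₀ + ν ξ):
  D: 604 − 1(544.8) = 59.19
  E: 0 + 2(544.8) = 1090

1090 mol/min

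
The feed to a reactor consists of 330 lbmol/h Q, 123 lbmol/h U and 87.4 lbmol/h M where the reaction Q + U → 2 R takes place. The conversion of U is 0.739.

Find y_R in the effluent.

0.336

U reacted = 0.739 × 123 = 90.9 lbmol/h; ν_U = −1, so ξ = 90.9/1 = 90.9 lbmol/h.
Outlet amounts (n = n₀ + ν ξ):
  Q: 330 − 1(90.9) = 239.1
  U: 123 − 1(90.9) = 32.1
  R: 0 + 2(90.9) = 181.8
  M: 87.4 (inert)
Total out = 540.4 lbmol/h; y_R = 181.8 / 540.4 = 0.3364.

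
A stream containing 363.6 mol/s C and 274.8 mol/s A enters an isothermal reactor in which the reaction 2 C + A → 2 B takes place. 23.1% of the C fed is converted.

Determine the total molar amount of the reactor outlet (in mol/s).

596 mol/s

C reacted = 0.231 × 363.6 = 83.99 mol/s; ν_C = −2, so ξ = 83.99/2 = 42 mol/s.
Outlet amounts (n = n₀ + ν ξ):
  C: 363.6 − 2(42) = 279.6
  A: 274.8 − 1(42) = 232.8
  B: 0 + 2(42) = 83.99
Total out = 279.6 + 232.8 + 83.99 = 596.4 mol/s.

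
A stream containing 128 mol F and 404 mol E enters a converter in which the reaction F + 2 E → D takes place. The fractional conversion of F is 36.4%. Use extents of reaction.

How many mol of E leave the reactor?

311 mol

F reacted = 0.364 × 128 = 46.59 mol; ν_F = −1, so ξ = 46.59/1 = 46.59 mol.
Outlet amounts (n = n₀ + ν ξ):
  F: 128 − 1(46.59) = 81.41
  E: 404 − 2(46.59) = 310.8
  D: 0 + 1(46.59) = 46.59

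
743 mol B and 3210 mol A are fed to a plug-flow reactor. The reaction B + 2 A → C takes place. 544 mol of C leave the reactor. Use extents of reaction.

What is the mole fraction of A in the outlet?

For C: n = n₀ + 1ξ → 544 = 0 + 1ξ, giving ξ = 544 mol.
Outlet amounts (n = n₀ + ν ξ):
  B: 743 − 1(544) = 199
  A: 3210 − 2(544) = 2122
  C: 0 + 1(544) = 544
Total out = 2865 mol; y_A = 2122 / 2865 = 0.7407.

0.741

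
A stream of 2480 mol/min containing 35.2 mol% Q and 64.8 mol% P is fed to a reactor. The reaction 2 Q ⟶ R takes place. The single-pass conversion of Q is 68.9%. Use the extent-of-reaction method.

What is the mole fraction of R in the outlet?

Q reacted = 0.689 × 873 = 601.5 mol/min; ν_Q = −2, so ξ = 601.5/2 = 300.7 mol/min.
Outlet amounts (n = n₀ + ν ξ):
  Q: 873 − 2(300.7) = 271.5
  R: 0 + 1(300.7) = 300.7
  P: 1607 (inert)
Total out = 2179 mol/min; y_R = 300.7 / 2179 = 0.138.

0.138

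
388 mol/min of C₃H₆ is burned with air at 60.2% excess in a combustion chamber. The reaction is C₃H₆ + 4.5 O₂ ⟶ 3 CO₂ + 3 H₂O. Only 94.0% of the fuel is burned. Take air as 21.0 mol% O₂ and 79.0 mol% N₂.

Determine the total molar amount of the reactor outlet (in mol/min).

Stoichiometric O₂ = 4.5 × 388 = 1746 mol/min; O₂ fed = 1746 × 1.602 = 2797 mol/min.
N₂ fed = 2797 × 79/21 = 10520 mol/min.
Fuel reacted = 0.94 × 388 → ξ = 364.7 mol/min.
Outlet (n = n₀ + ν ξ):
  C₃H₆: 388 − 1(364.7) = 23.28
  O₂: 2797 − 4.5(364.7) = 1156
  N₂: 10520 (inert)
  CO₂: 0 + 3(364.7) = 1094
  H₂O: 0 + 3(364.7) = 1094
Total out = 23.28 + 1156 + 10520 + 1094 + 1094 = 13890 mol/min.

13900 mol/min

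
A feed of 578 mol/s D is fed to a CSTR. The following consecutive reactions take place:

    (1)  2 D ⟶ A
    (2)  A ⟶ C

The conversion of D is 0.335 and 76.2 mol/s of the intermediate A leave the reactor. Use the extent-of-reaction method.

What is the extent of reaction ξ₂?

Conversion of D: D consumed = 2ξ₁ = 0.335 × 578 → ξ₁ = 96.82 mol/s.
A balance: n_A = 0 + 1ξ₁ − 1ξ₂ = 76.2 → ξ₂ = (1·96.82 − 76.2)/1 = 20.62 mol/s.
Outlet amounts (n = n₀ + Σ ν·ξ):
  D: 578 − 2(96.82) = 384.4
  A: 0 + 1(96.82) − 1(20.62) = 76.2
  C: 0 + 1(20.62) = 20.62

ξ₂ = 20.6 mol/s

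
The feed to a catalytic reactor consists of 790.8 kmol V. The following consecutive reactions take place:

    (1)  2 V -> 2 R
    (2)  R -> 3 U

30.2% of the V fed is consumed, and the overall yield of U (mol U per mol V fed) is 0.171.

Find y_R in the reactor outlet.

0.22

Conversion of V: V consumed = 2ξ₁ = 0.302 × 790.8 → ξ₁ = 119.4 kmol.
Yield of U: 3ξ₂ / 790.8 = 0.171 → ξ₂ = 45.08 kmol.
Outlet amounts (n = n₀ + Σ ν·ξ):
  V: 790.8 − 2(119.4) = 552
  R: 0 + 2(119.4) − 1(45.08) = 193.7
  U: 0 + 3(45.08) = 135.2
Total out = 881 kmol; y_R = 193.7 / 881 = 0.2199.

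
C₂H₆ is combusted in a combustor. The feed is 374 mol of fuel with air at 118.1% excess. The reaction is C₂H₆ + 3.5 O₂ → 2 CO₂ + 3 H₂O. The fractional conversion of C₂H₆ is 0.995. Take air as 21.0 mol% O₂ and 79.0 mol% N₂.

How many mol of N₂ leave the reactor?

10700 mol

Stoichiometric O₂ = 3.5 × 374 = 1309 mol; O₂ fed = 1309 × 2.181 = 2855 mol.
N₂ fed = 2855 × 79/21 = 10740 mol.
Fuel reacted = 0.995 × 374 → ξ = 372.1 mol.
Outlet (n = n₀ + ν ξ):
  C₂H₆: 374 − 1(372.1) = 1.87
  O₂: 2855 − 3.5(372.1) = 1552
  N₂: 10740 (inert)
  CO₂: 0 + 2(372.1) = 744.3
  H₂O: 0 + 3(372.1) = 1116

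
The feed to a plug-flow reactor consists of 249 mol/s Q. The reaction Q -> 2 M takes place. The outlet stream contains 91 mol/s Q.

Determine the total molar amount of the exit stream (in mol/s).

For Q: n = n₀ − 1ξ → 91 = 249 − 1ξ, giving ξ = 158 mol/s.
Outlet amounts (n = n₀ + ν ξ):
  Q: 249 − 1(158) = 91
  M: 0 + 2(158) = 316
Total out = 91 + 316 = 407 mol/s.

407 mol/s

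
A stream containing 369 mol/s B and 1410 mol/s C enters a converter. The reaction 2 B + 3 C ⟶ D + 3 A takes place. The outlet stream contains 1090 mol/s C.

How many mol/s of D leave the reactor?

107 mol/s

For C: n = n₀ − 3ξ → 1090 = 1410 − 3ξ, giving ξ = 106.7 mol/s.
Outlet amounts (n = n₀ + ν ξ):
  B: 369 − 2(106.7) = 155.7
  C: 1410 − 3(106.7) = 1090
  D: 0 + 1(106.7) = 106.7
  A: 0 + 3(106.7) = 320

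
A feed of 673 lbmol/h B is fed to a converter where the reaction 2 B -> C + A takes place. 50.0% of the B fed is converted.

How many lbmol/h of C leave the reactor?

B reacted = 0.5 × 673 = 336.5 lbmol/h; ν_B = −2, so ξ = 336.5/2 = 168.2 lbmol/h.
Outlet amounts (n = n₀ + ν ξ):
  B: 673 − 2(168.2) = 336.5
  C: 0 + 1(168.2) = 168.2
  A: 0 + 1(168.2) = 168.2

168 lbmol/h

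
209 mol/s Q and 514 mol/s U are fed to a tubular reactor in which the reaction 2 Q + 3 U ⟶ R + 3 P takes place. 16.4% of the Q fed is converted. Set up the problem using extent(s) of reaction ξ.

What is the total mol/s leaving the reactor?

Q reacted = 0.164 × 209 = 34.28 mol/s; ν_Q = −2, so ξ = 34.28/2 = 17.14 mol/s.
Outlet amounts (n = n₀ + ν ξ):
  Q: 209 − 2(17.14) = 174.7
  U: 514 − 3(17.14) = 462.6
  R: 0 + 1(17.14) = 17.14
  P: 0 + 3(17.14) = 51.41
Total out = 174.7 + 462.6 + 17.14 + 51.41 = 705.9 mol/s.

706 mol/s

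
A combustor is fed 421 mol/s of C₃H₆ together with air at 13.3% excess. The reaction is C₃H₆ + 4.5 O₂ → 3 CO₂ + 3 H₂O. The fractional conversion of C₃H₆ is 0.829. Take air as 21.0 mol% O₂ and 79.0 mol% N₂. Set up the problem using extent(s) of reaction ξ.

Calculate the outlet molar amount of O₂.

576 mol/s

Stoichiometric O₂ = 4.5 × 421 = 1894 mol/s; O₂ fed = 1894 × 1.133 = 2146 mol/s.
N₂ fed = 2146 × 79/21 = 8075 mol/s.
Fuel reacted = 0.829 × 421 → ξ = 349 mol/s.
Outlet (n = n₀ + ν ξ):
  C₃H₆: 421 − 1(349) = 71.99
  O₂: 2146 − 4.5(349) = 575.9
  N₂: 8075 (inert)
  CO₂: 0 + 3(349) = 1047
  H₂O: 0 + 3(349) = 1047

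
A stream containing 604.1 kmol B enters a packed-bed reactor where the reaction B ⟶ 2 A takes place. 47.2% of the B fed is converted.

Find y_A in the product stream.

0.641

B reacted = 0.472 × 604.1 = 285.1 kmol; ν_B = −1, so ξ = 285.1/1 = 285.1 kmol.
Outlet amounts (n = n₀ + ν ξ):
  B: 604.1 − 1(285.1) = 319
  A: 0 + 2(285.1) = 570.3
Total out = 889.2 kmol; y_A = 570.3 / 889.2 = 0.6413.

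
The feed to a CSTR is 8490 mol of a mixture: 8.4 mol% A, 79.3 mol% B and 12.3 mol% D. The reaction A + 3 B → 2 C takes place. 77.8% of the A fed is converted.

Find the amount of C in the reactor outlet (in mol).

1110 mol

A reacted = 0.778 × 713.2 = 554.8 mol; ν_A = −1, so ξ = 554.8/1 = 554.8 mol.
Outlet amounts (n = n₀ + ν ξ):
  A: 713.2 − 1(554.8) = 158.3
  B: 6733 − 3(554.8) = 5068
  C: 0 + 2(554.8) = 1110
  D: 1044 (inert)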